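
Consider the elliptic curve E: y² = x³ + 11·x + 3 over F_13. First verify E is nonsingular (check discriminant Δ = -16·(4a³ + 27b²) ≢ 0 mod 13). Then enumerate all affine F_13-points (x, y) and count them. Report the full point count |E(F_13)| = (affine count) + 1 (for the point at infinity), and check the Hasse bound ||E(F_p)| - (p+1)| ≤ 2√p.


Affine points = {(0, 4), (0, 9), (5, 1), (5, 12), (6, 5), (6, 8), (9, 5), (9, 8), (11, 5), (11, 8), (12, 2), (12, 11)}; affine count = 12; |E(F_13)| = 13.

Discriminant check: Δ ∝ 4a³ + 27b² = 4·11³ + 27·3² = 4·1331 + 27·9 ≡ 3 (mod 13). Nonzero ⇒ E is nonsingular.
For each x ∈ F_13, compute rhs = x³ + 11·x + 3 mod 13, then count y ∈ F_13 with y² ≡ rhs.
  x = 0: rhs = 3, matching y values: 4, 9 (2 points).
  x = 1: rhs = 2, matching y values: none (0 points).
  x = 2: rhs = 7, matching y values: none (0 points).
  x = 3: rhs = 11, matching y values: none (0 points).
  x = 4: rhs = 7, matching y values: none (0 points).
  x = 5: rhs = 1, matching y values: 1, 12 (2 points).
  x = 6: rhs = 12, matching y values: 5, 8 (2 points).
  x = 7: rhs = 7, matching y values: none (0 points).
  x = 8: rhs = 5, matching y values: none (0 points).
  x = 9: rhs = 12, matching y values: 5, 8 (2 points).
  x = 10: rhs = 8, matching y values: none (0 points).
  x = 11: rhs = 12, matching y values: 5, 8 (2 points).
  x = 12: rhs = 4, matching y values: 2, 11 (2 points).
Total affine count: 12.
Full point count |E(F_13)| = 12 + 1 = 13.
Hasse bound: |13 − (13+1)| = |-1| = 1 ≤ 2√13 ≈ 7.2111 ✓.


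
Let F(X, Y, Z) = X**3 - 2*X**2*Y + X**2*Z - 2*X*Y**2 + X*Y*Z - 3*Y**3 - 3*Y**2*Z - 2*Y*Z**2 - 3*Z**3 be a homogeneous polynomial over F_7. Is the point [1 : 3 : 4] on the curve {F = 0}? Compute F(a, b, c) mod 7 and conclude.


F(1,3,4) ≡ 6 (mod 7); P is NOT on the curve.

Evaluate F(1, 3, 4) term-by-term (mod 7).
  X**3 ↦ 1·1·1·1 = 1
  -2*X**2*Y ↦ -2·1·3·1 = -6
  X**2*Z ↦ 1·1·1·4 = 4
  -2*X*Y**2 ↦ -2·1·9·1 = -18
  X*Y*Z ↦ 1·1·3·4 = 12
  -3*Y**3 ↦ -3·1·27·1 = -81
  -3*Y**2*Z ↦ -3·1·9·4 = -108
  -2*Y*Z**2 ↦ -2·1·3·16 = -96
  -3*Z**3 ↦ -3·1·1·64 = -192
Sum: F(1, 3, 4) = (1) + (-6) + (4) + (-18) + (12) + (-81) + (-108) + (-96) + (-192) = -484.
Reducing mod 7: -484 ≡ 6 (mod 7).
Since F(a, b, c) ≡ 6 ≠ 0 (mod 7), P does NOT lie on the curve.


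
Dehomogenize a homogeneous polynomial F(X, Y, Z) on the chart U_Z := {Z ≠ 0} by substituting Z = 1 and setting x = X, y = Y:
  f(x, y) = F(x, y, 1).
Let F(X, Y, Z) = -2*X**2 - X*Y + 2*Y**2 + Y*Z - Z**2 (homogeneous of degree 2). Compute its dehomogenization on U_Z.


f(x, y) = -2*x**2 - x*y + 2*y**2 + y - 1

On U_Z we set Z = 1. Each monomial c·X^i·Y^j·Z^k in F becomes c·x^i·y^j·1^k = c·x^i·y^j.
Substituting Z = 1: F(X, Y, 1) = -2*x**2 - x*y + 2*y**2 + y - 1.
Note: deg(f) ≤ deg(F) = 2; strict inequality happens when F is divisible by Z (lost terms).


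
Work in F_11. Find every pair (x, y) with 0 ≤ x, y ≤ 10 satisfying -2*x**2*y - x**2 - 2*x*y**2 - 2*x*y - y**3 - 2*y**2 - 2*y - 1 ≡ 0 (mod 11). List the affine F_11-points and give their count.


Affine F_11-points: {(0, 10), (1, 4), (1, 7), (3, 3), (4, 7), (8, 4), (9, 5)}; count = 7.

For each of the 121 pairs (x, y) ∈ F_11², evaluate f(x, y) mod 11. Record the zeros.
  x = 0: [0↦10, 1↦5, 2↦1, 3↦3, 4↦5, 5↦1, 6↦7, 7↦6, 8↦3, 9↦3, 10↦0]  zeros at y ∈ {10}
  x = 1: [0↦9, 1↦9, 2↦6, 3↦5, 4↦0, 5↦7, 6↦9, 7↦0, 8↦7, 9↦2, 10↦1]  zeros at y ∈ {4, 7}
  x = 2: [0↦6, 1↦7, 2↦1, 3↦4, 4↦10, 5↦2, 6↦7, 7↦8, 8↦10, 9↦7, 10↦4]  zeros at y ∈ ∅
  x = 3: [0↦1, 1↦10, 2↦8, 3↦0, 4↦2, 5↦8, 6↦1, 7↦8, 8↦1, 9↦7, 10↦9]  zeros at y ∈ {3}
  x = 4: [0↦5, 1↦7, 2↦5, 3↦4, 4↦9, 5↦3, 6↦2, 7↦0, 8↦2, 9↦2, 10↦5]  zeros at y ∈ {7}
  x = 5: [0↦7, 1↦9, 2↦3, 3↦5, 4↦9, 5↦9, 6↦10, 7↦6, 8↦2, 9↦3, 10↦3]  zeros at y ∈ ∅
  x = 6: [0↦7, 1↦5, 2↦2, 3↦3, 4↦2, 5↦4, 6↦3, 7↦4, 8↦1, 9↦10, 10↦3]  zeros at y ∈ ∅
  x = 7: [0↦5, 1↦6, 2↦2, 3↦9, 4↦10, 5↦10, 6↦3, 7↦5, 8↦10, 9↦1, 10↦5]  zeros at y ∈ ∅
  x = 8: [0↦1, 1↦1, 2↦3, 3↦1, 4↦0, 5↦5, 6↦10, 7↦9, 8↦7, 9↦9, 10↦9]  zeros at y ∈ {4}
  x = 9: [0↦6, 1↦1, 2↦5, 3↦1, 4↦5, 5↦0, 6↦2, 7↦5, 8↦3, 9↦1, 10↦4]  zeros at y ∈ {5}
  x = 10: [0↦9, 1↦6, 2↦8, 3↦9, 4↦3, 5↦6, 6↦1, 7↦4, 8↦9, 9↦10, 10↦1]  zeros at y ∈ ∅
Collecting zeros: affine points = {(0, 10), (1, 4), (1, 7), (3, 3), (4, 7), (8, 4), (9, 5)}.
Total count |C(F_11)_aff| = 7.


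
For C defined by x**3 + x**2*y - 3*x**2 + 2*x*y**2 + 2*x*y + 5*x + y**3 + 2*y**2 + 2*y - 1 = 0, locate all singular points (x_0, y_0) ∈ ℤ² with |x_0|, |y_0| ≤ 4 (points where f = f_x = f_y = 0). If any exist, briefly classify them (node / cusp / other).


Singular points: {(1, -1)}; classification: node.

Compute partial derivatives:
  f_x = 3*x**2 + 2*x*y - 6*x + 2*y**2 + 2*y + 5.
  f_y = x**2 + 4*x*y + 2*x + 3*y**2 + 4*y + 2.
Scan x_0 ∈ {−4, ..., 4}. For each x_0, f_y(x_0, y) is a polynomial in y; find its integer roots y ∈ {−4, ..., 4}, then test f_x and f at those candidates.
  x = -4: f_y(-4, y) = 3*y**2 - 12*y + 10; no integer root y with |y| ≤ 4.
  x = -3: f_y(-3, y) = 3*y**2 - 8*y + 5; vanishes at y ∈ {1}. (-3, 1): f_x = 48 ≠ 0.
  x = -2: f_y(-2, y) = 3*y**2 - 4*y + 2; no integer root y with |y| ≤ 4.
  x = -1: f_y(-1, y) = 3*y**2 + 1; no integer root y with |y| ≤ 4.
  x = 0: f_y(0, y) = 3*y**2 + 4*y + 2; no integer root y with |y| ≤ 4.
  x = 1: f_y(1, y) = 3*y**2 + 8*y + 5; vanishes at y ∈ {-1}. (1, -1): f_x = 0, f = 0 — SINGULAR.
  x = 2: f_y(2, y) = 3*y**2 + 12*y + 10; no integer root y with |y| ≤ 4.
  x = 3: f_y(3, y) = 3*y**2 + 16*y + 17; no integer root y with |y| ≤ 4.
  x = 4: f_y(4, y) = 3*y**2 + 20*y + 26; no integer root y with |y| ≤ 4.
Only singular point on the grid: (1, -1).
Classify: substitute x = 1 + u, y = -1 + v and expand: f = u**3 + u**2*v - u**2 + 2*u*v**2 + v**3 + v**2.
No constant or linear terms (consistent with a singular point). Quadratic part: -u**2 + v**2. Cubic part: u**3 + u**2*v + 2*u*v**2 + v**3.
The quadratic part v**2 - u**2 = (v − u)(v + u) splits into two distinct linear factors, so there are two distinct tangent lines y − -1 = ±(x − 1) — this is a node (ordinary double point).
Classification: node.


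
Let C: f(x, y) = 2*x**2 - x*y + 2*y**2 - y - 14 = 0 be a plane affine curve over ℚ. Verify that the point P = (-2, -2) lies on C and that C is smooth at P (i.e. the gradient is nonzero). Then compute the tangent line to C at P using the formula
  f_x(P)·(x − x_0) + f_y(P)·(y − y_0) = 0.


Tangent line at P: -6*x - 7*y - 26 = 0.

Step 1: f(-2, -2) = 0, so P lies on C.
Step 2: partial derivatives
  f_x(x, y) = 4*x - y, f_y(x, y) = -x + 4*y - 1.
  f_x(P) = -6, f_y(P) = -7 (gradient nonzero, so P is smooth).
Step 3: tangent line at P: -6·(x − -2) + -7·(y − -2) = 0.
Expanding: -6*x - 7*y - 26 = 0.


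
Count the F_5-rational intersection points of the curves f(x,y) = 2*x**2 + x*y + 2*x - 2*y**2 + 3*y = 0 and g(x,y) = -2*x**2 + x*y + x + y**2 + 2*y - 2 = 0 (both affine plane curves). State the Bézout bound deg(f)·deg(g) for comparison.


Common zeros: {(4, 0)}; count = 1; Bézout bound = 4.

deg(f) = 2, deg(g) = 2, so Bézout bound = 4.
Scan x ∈ F_5. For each x, list the y ∈ F_5 with f(x, y) ≡ 0 and those with g(x, y) ≡ 0 (mod 5); the common zeros in that column are the intersection.
  x = 0: f ≡ 0 at y ∈ {0, 4}; g ≡ 0 at y ∈ ∅; common: ∅.
  x = 1: f ≡ 0 at y ∈ ∅; g ≡ 0 at y ∈ {3, 4}; common: ∅.
  x = 2: f ≡ 0 at y ∈ {1, 4}; g ≡ 0 at y ∈ ∅; common: ∅.
  x = 3: f ≡ 0 at y ∈ ∅; g ≡ 0 at y ∈ ∅; common: ∅.
  x = 4: f ≡ 0 at y ∈ {0, 1}; g ≡ 0 at y ∈ {0, 4}; common: {0}.
Collecting: common zeros = {(4, 0)}, so the count is 1.
Comparison with the Bézout bound: 1 ≤ 4 = deg(f)·deg(g), as expected for curves with no common component (the affine F_5-count falls short of the bound because intersections may lie at infinity, over extension fields, or carry multiplicity).


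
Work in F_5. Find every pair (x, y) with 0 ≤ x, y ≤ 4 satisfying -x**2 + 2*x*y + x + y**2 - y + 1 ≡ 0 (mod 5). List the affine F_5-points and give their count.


Affine F_5-points: {(3, 0)}; count = 1.

For each of the 25 pairs (x, y) ∈ F_5², evaluate f(x, y) mod 5. Record the zeros.
  x = 0: [0↦1, 1↦1, 2↦3, 3↦2, 4↦3]  zeros at y ∈ ∅
  x = 1: [0↦1, 1↦3, 2↦2, 3↦3, 4↦1]  zeros at y ∈ ∅
  x = 2: [0↦4, 1↦3, 2↦4, 3↦2, 4↦2]  zeros at y ∈ ∅
  x = 3: [0↦0, 1↦1, 2↦4, 3↦4, 4↦1]  zeros at y ∈ {0}
  x = 4: [0↦4, 1↦2, 2↦2, 3↦4, 4↦3]  zeros at y ∈ ∅
Collecting zeros: affine points = {(3, 0)}.
Total count |C(F_5)_aff| = 1.


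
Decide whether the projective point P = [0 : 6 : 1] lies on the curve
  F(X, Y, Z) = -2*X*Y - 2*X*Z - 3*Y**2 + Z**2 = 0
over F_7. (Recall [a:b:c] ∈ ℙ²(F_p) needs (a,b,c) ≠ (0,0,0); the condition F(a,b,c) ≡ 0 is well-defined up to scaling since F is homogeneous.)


F(0,6,1) ≡ 5 (mod 7); P is NOT on the curve.

Evaluate F(0, 6, 1) term-by-term (mod 7).
  -2*X*Y ↦ -2·0·6·1 = 0
  -2*X*Z ↦ -2·0·1·1 = 0
  -3*Y**2 ↦ -3·1·36·1 = -108
  Z**2 ↦ 1·1·1·1 = 1
Sum: F(0, 6, 1) = (0) + (0) + (-108) + (1) = -107.
Reducing mod 7: -107 ≡ 5 (mod 7).
Since F(a, b, c) ≡ 5 ≠ 0 (mod 7), P does NOT lie on the curve.


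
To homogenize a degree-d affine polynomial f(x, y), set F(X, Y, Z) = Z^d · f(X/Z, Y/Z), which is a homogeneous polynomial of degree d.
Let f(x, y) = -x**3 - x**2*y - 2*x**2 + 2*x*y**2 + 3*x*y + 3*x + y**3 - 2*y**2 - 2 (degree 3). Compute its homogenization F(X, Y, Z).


F(X, Y, Z) = -X**3 - X**2*Y - 2*X**2*Z + 2*X*Y**2 + 3*X*Y*Z + 3*X*Z**2 + Y**3 - 2*Y**2*Z - 2*Z**3

deg(f) = 3.
Substitute x = X/Z, y = Y/Z into f, then multiply by Z^3.
  monomial -1·x^3·y^0 ↦ -1·X^3·Y^0·Z^0.
  monomial -1·x^2·y^1 ↦ -1·X^2·Y^1·Z^0.
  monomial -2·x^2·y^0 ↦ -2·X^2·Y^0·Z^1.
  monomial 2·x^1·y^2 ↦ 2·X^1·Y^2·Z^0.
  monomial 3·x^1·y^1 ↦ 3·X^1·Y^1·Z^1.
  monomial 3·x^1·y^0 ↦ 3·X^1·Y^0·Z^2.
  monomial 1·x^0·y^3 ↦ 1·X^0·Y^3·Z^0.
  monomial -2·x^0·y^2 ↦ -2·X^0·Y^2·Z^1.
  monomial -2·x^0·y^0 ↦ -2·X^0·Y^0·Z^3.
Collecting: F(X, Y, Z) = -X**3 - X**2*Y - 2*X**2*Z + 2*X*Y**2 + 3*X*Y*Z + 3*X*Z**2 + Y**3 - 2*Y**2*Z - 2*Z**3.


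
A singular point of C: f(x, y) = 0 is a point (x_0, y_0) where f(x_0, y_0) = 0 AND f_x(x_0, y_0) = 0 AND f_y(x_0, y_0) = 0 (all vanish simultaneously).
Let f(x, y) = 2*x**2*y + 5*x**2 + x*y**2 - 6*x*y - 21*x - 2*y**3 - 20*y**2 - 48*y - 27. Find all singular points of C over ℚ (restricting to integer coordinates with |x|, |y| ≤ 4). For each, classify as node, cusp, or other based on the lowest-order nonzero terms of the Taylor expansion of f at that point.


Singular points: {(3, -3)}; classification: node.

Compute partial derivatives:
  f_x = 4*x*y + 10*x + y**2 - 6*y - 21.
  f_y = 2*x**2 + 2*x*y - 6*x - 6*y**2 - 40*y - 48.
Scan x_0 ∈ {−4, ..., 4}. For each x_0, f_y(x_0, y) is a polynomial in y; find its integer roots y ∈ {−4, ..., 4}, then test f_x and f at those candidates.
  x = -4: f_y(-4, y) = -6*y**2 - 48*y + 8; no integer root y with |y| ≤ 4.
  x = -3: f_y(-3, y) = -6*y**2 - 46*y - 12; no integer root y with |y| ≤ 4.
  x = -2: f_y(-2, y) = -6*y**2 - 44*y - 28; no integer root y with |y| ≤ 4.
  x = -1: f_y(-1, y) = -6*y**2 - 42*y - 40; no integer root y with |y| ≤ 4.
  x = 0: f_y(0, y) = -6*y**2 - 40*y - 48; no integer root y with |y| ≤ 4.
  x = 1: f_y(1, y) = -6*y**2 - 38*y - 52; vanishes at y ∈ {-2}. (1, -2): f_x = -3 ≠ 0.
  x = 2: f_y(2, y) = -6*y**2 - 36*y - 52; no integer root y with |y| ≤ 4.
  x = 3: f_y(3, y) = -6*y**2 - 34*y - 48; vanishes at y ∈ {-3}. (3, -3): f_x = 0, f = 0 — SINGULAR.
  x = 4: f_y(4, y) = -6*y**2 - 32*y - 40; vanishes at y ∈ {-2}. (4, -2): f_x = 3 ≠ 0.
Only singular point on the grid: (3, -3).
Classify: substitute x = 3 + u, y = -3 + v and expand: f = 2*u**2*v - u**2 + u*v**2 - 2*v**3 + v**2.
No constant or linear terms (consistent with a singular point). Quadratic part: -u**2 + v**2. Cubic part: 2*u**2*v + u*v**2 - 2*v**3.
The quadratic part v**2 - u**2 = (v − u)(v + u) splits into two distinct linear factors, so there are two distinct tangent lines y − -3 = ±(x − 3) — this is a node (ordinary double point).
Classification: node.


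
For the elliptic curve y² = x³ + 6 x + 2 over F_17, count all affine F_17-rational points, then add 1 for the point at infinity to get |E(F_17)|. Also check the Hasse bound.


Affine points = {(0, 6), (0, 11), (1, 3), (1, 14), (3, 8), (3, 9), (5, 2), (5, 15), (6, 4), (6, 13), (7, 8), (7, 9), (8, 1), (8, 16), (10, 5), (10, 12), (12, 0), (13, 4), (13, 13), (14, 5), (14, 12), (15, 4), (15, 13)}; affine count = 23; |E(F_17)| = 24.

Discriminant check: Δ ∝ 4a³ + 27b² = 4·6³ + 27·2² = 4·216 + 27·4 ≡ 3 (mod 17). Nonzero ⇒ E is nonsingular.
For each x ∈ F_17, compute rhs = x³ + 6·x + 2 mod 17, then count y ∈ F_17 with y² ≡ rhs.
  x = 0: rhs = 2, matching y values: 6, 11 (2 points).
  x = 1: rhs = 9, matching y values: 3, 14 (2 points).
  x = 2: rhs = 5, matching y values: none (0 points).
  x = 3: rhs = 13, matching y values: 8, 9 (2 points).
  x = 4: rhs = 5, matching y values: none (0 points).
  x = 5: rhs = 4, matching y values: 2, 15 (2 points).
  x = 6: rhs = 16, matching y values: 4, 13 (2 points).
  x = 7: rhs = 13, matching y values: 8, 9 (2 points).
  x = 8: rhs = 1, matching y values: 1, 16 (2 points).
  x = 9: rhs = 3, matching y values: none (0 points).
  x = 10: rhs = 8, matching y values: 5, 12 (2 points).
  x = 11: rhs = 5, matching y values: none (0 points).
  x = 12: rhs = 0, matching y values: 0 (1 points).
  x = 13: rhs = 16, matching y values: 4, 13 (2 points).
  x = 14: rhs = 8, matching y values: 5, 12 (2 points).
  x = 15: rhs = 16, matching y values: 4, 13 (2 points).
  x = 16: rhs = 12, matching y values: none (0 points).
Total affine count: 23.
Full point count |E(F_17)| = 23 + 1 = 24.
Hasse bound: |24 − (17+1)| = |6| = 6 ≤ 2√17 ≈ 8.2462 ✓.


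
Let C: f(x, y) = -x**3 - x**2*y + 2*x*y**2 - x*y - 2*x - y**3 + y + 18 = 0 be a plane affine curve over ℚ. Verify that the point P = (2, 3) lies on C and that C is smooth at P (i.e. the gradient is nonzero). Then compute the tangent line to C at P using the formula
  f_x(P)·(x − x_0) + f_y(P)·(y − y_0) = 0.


Tangent line at P: -11*x - 8*y + 46 = 0.

Step 1: f(2, 3) = 0, so P lies on C.
Step 2: partial derivatives
  f_x(x, y) = -3*x**2 - 2*x*y + 2*y**2 - y - 2, f_y(x, y) = -x**2 + 4*x*y - x - 3*y**2 + 1.
  f_x(P) = -11, f_y(P) = -8 (gradient nonzero, so P is smooth).
Step 3: tangent line at P: -11·(x − 2) + -8·(y − 3) = 0.
Expanding: -11*x - 8*y + 46 = 0.


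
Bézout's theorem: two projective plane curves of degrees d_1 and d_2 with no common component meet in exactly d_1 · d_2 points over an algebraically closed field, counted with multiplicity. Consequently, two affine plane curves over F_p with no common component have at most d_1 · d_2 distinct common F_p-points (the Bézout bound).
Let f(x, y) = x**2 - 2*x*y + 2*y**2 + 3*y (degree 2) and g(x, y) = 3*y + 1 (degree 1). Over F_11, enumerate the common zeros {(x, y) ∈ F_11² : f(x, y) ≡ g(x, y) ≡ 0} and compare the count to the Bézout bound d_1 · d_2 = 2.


Common zeros: ∅; count = 0; Bézout bound = 2.

deg(f) = 2, deg(g) = 1, so Bézout bound = 2.
Scan x ∈ F_11. For each x, list the y ∈ F_11 with f(x, y) ≡ 0 and those with g(x, y) ≡ 0 (mod 11); the common zeros in that column are the intersection.
  x = 0: f ≡ 0 at y ∈ {0, 4}; g ≡ 0 at y ∈ {7}; common: ∅.
  x = 1: f ≡ 0 at y ∈ {2, 3}; g ≡ 0 at y ∈ {7}; common: ∅.
  x = 2: f ≡ 0 at y ∈ ∅; g ≡ 0 at y ∈ {7}; common: ∅.
  x = 3: f ≡ 0 at y ∈ {2, 5}; g ≡ 0 at y ∈ {7}; common: ∅.
  x = 4: f ≡ 0 at y ∈ ∅; g ≡ 0 at y ∈ {7}; common: ∅.
  x = 5: f ≡ 0 at y ∈ {3, 6}; g ≡ 0 at y ∈ {7}; common: ∅.
  x = 6: f ≡ 0 at y ∈ ∅; g ≡ 0 at y ∈ {7}; common: ∅.
  x = 7: f ≡ 0 at y ∈ {5, 6}; g ≡ 0 at y ∈ {7}; common: ∅.
  x = 8: f ≡ 0 at y ∈ {4, 8}; g ≡ 0 at y ∈ {7}; common: ∅.
  x = 9: f ≡ 0 at y ∈ ∅; g ≡ 0 at y ∈ {7}; common: ∅.
  x = 10: f ≡ 0 at y ∈ ∅; g ≡ 0 at y ∈ {7}; common: ∅.
Collecting: common zeros = ∅, so the count is 0.
Comparison with the Bézout bound: 0 ≤ 2 = deg(f)·deg(g), as expected for curves with no common component (the affine F_11-count falls short of the bound because intersections may lie at infinity, over extension fields, or carry multiplicity).


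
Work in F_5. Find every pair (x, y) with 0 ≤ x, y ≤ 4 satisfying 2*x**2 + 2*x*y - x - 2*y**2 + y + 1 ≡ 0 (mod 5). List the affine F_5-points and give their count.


Affine F_5-points: {(0, 1), (0, 2), (1, 2), (2, 1), (2, 4)}; count = 5.

For each of the 25 pairs (x, y) ∈ F_5², evaluate f(x, y) mod 5. Record the zeros.
  x = 0: [0↦1, 1↦0, 2↦0, 3↦1, 4↦3]  zeros at y ∈ {1, 2}
  x = 1: [0↦2, 1↦3, 2↦0, 3↦3, 4↦2]  zeros at y ∈ {2}
  x = 2: [0↦2, 1↦0, 2↦4, 3↦4, 4↦0]  zeros at y ∈ {1, 4}
  x = 3: [0↦1, 1↦1, 2↦2, 3↦4, 4↦2]  zeros at y ∈ ∅
  x = 4: [0↦4, 1↦1, 2↦4, 3↦3, 4↦3]  zeros at y ∈ ∅
Collecting zeros: affine points = {(0, 1), (0, 2), (1, 2), (2, 1), (2, 4)}.
Total count |C(F_5)_aff| = 5.


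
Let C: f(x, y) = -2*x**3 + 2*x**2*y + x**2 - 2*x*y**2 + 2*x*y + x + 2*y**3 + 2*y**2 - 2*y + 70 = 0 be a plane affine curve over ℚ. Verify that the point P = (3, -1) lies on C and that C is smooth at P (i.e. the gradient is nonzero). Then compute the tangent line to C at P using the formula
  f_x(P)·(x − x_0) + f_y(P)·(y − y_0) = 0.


Tangent line at P: -63*x + 36*y + 225 = 0.

Step 1: f(3, -1) = 0, so P lies on C.
Step 2: partial derivatives
  f_x(x, y) = -6*x**2 + 4*x*y + 2*x - 2*y**2 + 2*y + 1, f_y(x, y) = 2*x**2 - 4*x*y + 2*x + 6*y**2 + 4*y - 2.
  f_x(P) = -63, f_y(P) = 36 (gradient nonzero, so P is smooth).
Step 3: tangent line at P: -63·(x − 3) + 36·(y − -1) = 0.
Expanding: -63*x + 36*y + 225 = 0.


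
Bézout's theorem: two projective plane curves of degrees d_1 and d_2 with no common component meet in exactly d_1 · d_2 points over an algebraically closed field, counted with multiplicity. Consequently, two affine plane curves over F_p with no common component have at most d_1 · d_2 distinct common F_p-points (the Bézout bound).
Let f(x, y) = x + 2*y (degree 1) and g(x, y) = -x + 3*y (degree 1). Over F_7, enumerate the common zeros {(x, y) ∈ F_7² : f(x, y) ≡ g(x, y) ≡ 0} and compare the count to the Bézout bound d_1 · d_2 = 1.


Common zeros: {(0, 0)}; count = 1; Bézout bound = 1.

deg(f) = 1, deg(g) = 1, so Bézout bound = 1.
Scan x ∈ F_7. For each x, list the y ∈ F_7 with f(x, y) ≡ 0 and those with g(x, y) ≡ 0 (mod 7); the common zeros in that column are the intersection.
  x = 0: f ≡ 0 at y ∈ {0}; g ≡ 0 at y ∈ {0}; common: {0}.
  x = 1: f ≡ 0 at y ∈ {3}; g ≡ 0 at y ∈ {5}; common: ∅.
  x = 2: f ≡ 0 at y ∈ {6}; g ≡ 0 at y ∈ {3}; common: ∅.
  x = 3: f ≡ 0 at y ∈ {2}; g ≡ 0 at y ∈ {1}; common: ∅.
  x = 4: f ≡ 0 at y ∈ {5}; g ≡ 0 at y ∈ {6}; common: ∅.
  x = 5: f ≡ 0 at y ∈ {1}; g ≡ 0 at y ∈ {4}; common: ∅.
  x = 6: f ≡ 0 at y ∈ {4}; g ≡ 0 at y ∈ {2}; common: ∅.
Collecting: common zeros = {(0, 0)}, so the count is 1.
Comparison with the Bézout bound: 1 ≤ 1 = deg(f)·deg(g), as expected for curves with no common component (the bound is attained).


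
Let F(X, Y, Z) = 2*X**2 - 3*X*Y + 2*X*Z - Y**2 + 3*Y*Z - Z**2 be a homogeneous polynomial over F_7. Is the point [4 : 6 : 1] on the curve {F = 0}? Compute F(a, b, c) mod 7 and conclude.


F(4,6,1) ≡ 5 (mod 7); P is NOT on the curve.

Evaluate F(4, 6, 1) term-by-term (mod 7).
  2*X**2 ↦ 2·16·1·1 = 32
  -3*X*Y ↦ -3·4·6·1 = -72
  2*X*Z ↦ 2·4·1·1 = 8
  -Y**2 ↦ -1·1·36·1 = -36
  3*Y*Z ↦ 3·1·6·1 = 18
  -Z**2 ↦ -1·1·1·1 = -1
Sum: F(4, 6, 1) = (32) + (-72) + (8) + (-36) + (18) + (-1) = -51.
Reducing mod 7: -51 ≡ 5 (mod 7).
Since F(a, b, c) ≡ 5 ≠ 0 (mod 7), P does NOT lie on the curve.


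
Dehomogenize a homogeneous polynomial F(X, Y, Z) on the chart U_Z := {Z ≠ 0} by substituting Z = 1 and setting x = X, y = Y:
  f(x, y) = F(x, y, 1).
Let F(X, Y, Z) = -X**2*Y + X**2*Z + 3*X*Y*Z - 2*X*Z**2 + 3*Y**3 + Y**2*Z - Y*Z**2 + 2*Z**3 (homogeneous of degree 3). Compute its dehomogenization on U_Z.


f(x, y) = -x**2*y + x**2 + 3*x*y - 2*x + 3*y**3 + y**2 - y + 2

On U_Z we set Z = 1. Each monomial c·X^i·Y^j·Z^k in F becomes c·x^i·y^j·1^k = c·x^i·y^j.
Substituting Z = 1: F(X, Y, 1) = -x**2*y + x**2 + 3*x*y - 2*x + 3*y**3 + y**2 - y + 2.
Note: deg(f) ≤ deg(F) = 3; strict inequality happens when F is divisible by Z (lost terms).


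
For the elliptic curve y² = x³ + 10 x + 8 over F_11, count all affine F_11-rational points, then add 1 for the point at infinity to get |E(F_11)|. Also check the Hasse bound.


Affine points = {(2, 5), (2, 6), (6, 3), (6, 8), (7, 5), (7, 6)}; affine count = 6; |E(F_11)| = 7.

Discriminant check: Δ ∝ 4a³ + 27b² = 4·10³ + 27·8² = 4·1000 + 27·64 ≡ 8 (mod 11). Nonzero ⇒ E is nonsingular.
For each x ∈ F_11, compute rhs = x³ + 10·x + 8 mod 11, then count y ∈ F_11 with y² ≡ rhs.
  x = 0: rhs = 8, matching y values: none (0 points).
  x = 1: rhs = 8, matching y values: none (0 points).
  x = 2: rhs = 3, matching y values: 5, 6 (2 points).
  x = 3: rhs = 10, matching y values: none (0 points).
  x = 4: rhs = 2, matching y values: none (0 points).
  x = 5: rhs = 7, matching y values: none (0 points).
  x = 6: rhs = 9, matching y values: 3, 8 (2 points).
  x = 7: rhs = 3, matching y values: 5, 6 (2 points).
  x = 8: rhs = 6, matching y values: none (0 points).
  x = 9: rhs = 2, matching y values: none (0 points).
  x = 10: rhs = 8, matching y values: none (0 points).
Total affine count: 6.
Full point count |E(F_11)| = 6 + 1 = 7.
Hasse bound: |7 − (11+1)| = |-5| = 5 ≤ 2√11 ≈ 6.6332 ✓.


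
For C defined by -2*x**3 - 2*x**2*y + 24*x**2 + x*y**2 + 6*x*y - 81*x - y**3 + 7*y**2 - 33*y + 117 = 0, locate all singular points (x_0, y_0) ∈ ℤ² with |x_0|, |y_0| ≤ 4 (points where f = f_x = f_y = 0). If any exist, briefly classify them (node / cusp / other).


Singular points: {(3, 3)}; classification: cusp.

Compute partial derivatives:
  f_x = -6*x**2 - 4*x*y + 48*x + y**2 + 6*y - 81.
  f_y = -2*x**2 + 2*x*y + 6*x - 3*y**2 + 14*y - 33.
Scan x_0 ∈ {−4, ..., 4}. For each x_0, f_y(x_0, y) is a polynomial in y; find its integer roots y ∈ {−4, ..., 4}, then test f_x and f at those candidates.
  x = -4: f_y(-4, y) = -3*y**2 + 6*y - 89; no integer root y with |y| ≤ 4.
  x = -3: f_y(-3, y) = -3*y**2 + 8*y - 69; no integer root y with |y| ≤ 4.
  x = -2: f_y(-2, y) = -3*y**2 + 10*y - 53; no integer root y with |y| ≤ 4.
  x = -1: f_y(-1, y) = -3*y**2 + 12*y - 41; no integer root y with |y| ≤ 4.
  x = 0: f_y(0, y) = -3*y**2 + 14*y - 33; no integer root y with |y| ≤ 4.
  x = 1: f_y(1, y) = -3*y**2 + 16*y - 29; no integer root y with |y| ≤ 4.
  x = 2: f_y(2, y) = -3*y**2 + 18*y - 29; no integer root y with |y| ≤ 4.
  x = 3: f_y(3, y) = -3*y**2 + 20*y - 33; vanishes at y ∈ {3}. (3, 3): f_x = 0, f = 0 — SINGULAR.
  x = 4: f_y(4, y) = -3*y**2 + 22*y - 41; no integer root y with |y| ≤ 4.
Only singular point on the grid: (3, 3).
Classify: substitute x = 3 + u, y = 3 + v and expand: f = -2*u**3 - 2*u**2*v + u*v**2 - v**3 + v**2.
No constant or linear terms (consistent with a singular point). Quadratic part: v**2. Cubic part: -2*u**3 - 2*u**2*v + u*v**2 - v**3.
The quadratic part v**2 is a perfect square, so there is a single (double) tangent line v = 0, i.e. y = 3. Restricting the cubic part to that line (v = 0) leaves -2*u**3 ≠ 0, so f is not divisible by v and the branch is v² ≈ 2*u**3 to lowest order — this is a cusp.
Classification: cusp.


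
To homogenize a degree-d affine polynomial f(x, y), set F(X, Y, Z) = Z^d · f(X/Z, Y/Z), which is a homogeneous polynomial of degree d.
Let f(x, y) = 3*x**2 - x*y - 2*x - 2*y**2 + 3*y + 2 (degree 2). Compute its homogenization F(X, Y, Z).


F(X, Y, Z) = 3*X**2 - X*Y - 2*X*Z - 2*Y**2 + 3*Y*Z + 2*Z**2

deg(f) = 2.
Substitute x = X/Z, y = Y/Z into f, then multiply by Z^2.
  monomial 3·x^2·y^0 ↦ 3·X^2·Y^0·Z^0.
  monomial -1·x^1·y^1 ↦ -1·X^1·Y^1·Z^0.
  monomial -2·x^1·y^0 ↦ -2·X^1·Y^0·Z^1.
  monomial -2·x^0·y^2 ↦ -2·X^0·Y^2·Z^0.
  monomial 3·x^0·y^1 ↦ 3·X^0·Y^1·Z^1.
  monomial 2·x^0·y^0 ↦ 2·X^0·Y^0·Z^2.
Collecting: F(X, Y, Z) = 3*X**2 - X*Y - 2*X*Z - 2*Y**2 + 3*Y*Z + 2*Z**2.


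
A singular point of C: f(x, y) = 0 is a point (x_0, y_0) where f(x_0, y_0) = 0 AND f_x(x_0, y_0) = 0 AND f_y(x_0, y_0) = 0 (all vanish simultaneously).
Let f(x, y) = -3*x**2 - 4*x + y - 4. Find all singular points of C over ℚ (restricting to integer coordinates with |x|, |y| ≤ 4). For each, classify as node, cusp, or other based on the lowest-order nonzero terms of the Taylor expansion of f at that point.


No singular points in the scanned grid; C is smooth there.

Compute partial derivatives:
  f_x = -6*x - 4.
  f_y = 1.
f_y = 1 is a nonzero constant, so f_y never vanishes: no point (x, y) can satisfy f = f_x = f_y = 0. In particular no (x, y) ∈ {−4, ..., 4}² is singular; the curve is smooth.


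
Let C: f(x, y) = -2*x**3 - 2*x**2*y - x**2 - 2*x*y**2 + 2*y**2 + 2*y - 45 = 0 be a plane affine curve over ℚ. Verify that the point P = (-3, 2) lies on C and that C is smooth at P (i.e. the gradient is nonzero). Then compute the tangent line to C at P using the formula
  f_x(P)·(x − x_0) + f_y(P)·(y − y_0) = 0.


Tangent line at P: -32*x + 16*y - 128 = 0.

Step 1: f(-3, 2) = 0, so P lies on C.
Step 2: partial derivatives
  f_x(x, y) = -6*x**2 - 4*x*y - 2*x - 2*y**2, f_y(x, y) = -2*x**2 - 4*x*y + 4*y + 2.
  f_x(P) = -32, f_y(P) = 16 (gradient nonzero, so P is smooth).
Step 3: tangent line at P: -32·(x − -3) + 16·(y − 2) = 0.
Expanding: -32*x + 16*y - 128 = 0.


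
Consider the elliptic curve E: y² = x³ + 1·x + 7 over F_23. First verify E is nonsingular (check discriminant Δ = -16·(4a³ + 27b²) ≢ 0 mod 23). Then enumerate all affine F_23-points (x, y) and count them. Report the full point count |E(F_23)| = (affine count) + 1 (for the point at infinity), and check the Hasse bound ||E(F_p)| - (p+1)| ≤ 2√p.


Affine points = {(1, 3), (1, 20), (4, 11), (4, 12), (7, 9), (7, 14), (9, 3), (9, 20), (13, 3), (13, 20), (15, 4), (15, 19), (16, 5), (16, 18), (19, 10), (19, 13), (20, 0)}; affine count = 17; |E(F_23)| = 18.

Discriminant check: Δ ∝ 4a³ + 27b² = 4·1³ + 27·7² = 4·1 + 27·49 ≡ 16 (mod 23). Nonzero ⇒ E is nonsingular.
For each x ∈ F_23, compute rhs = x³ + 1·x + 7 mod 23, then count y ∈ F_23 with y² ≡ rhs.
  x = 0: rhs = 7, matching y values: none (0 points).
  x = 1: rhs = 9, matching y values: 3, 20 (2 points).
  x = 2: rhs = 17, matching y values: none (0 points).
  x = 3: rhs = 14, matching y values: none (0 points).
  x = 4: rhs = 6, matching y values: 11, 12 (2 points).
  x = 5: rhs = 22, matching y values: none (0 points).
  x = 6: rhs = 22, matching y values: none (0 points).
  x = 7: rhs = 12, matching y values: 9, 14 (2 points).
  x = 8: rhs = 21, matching y values: none (0 points).
  x = 9: rhs = 9, matching y values: 3, 20 (2 points).
  x = 10: rhs = 5, matching y values: none (0 points).
  x = 11: rhs = 15, matching y values: none (0 points).
  x = 12: rhs = 22, matching y values: none (0 points).
  x = 13: rhs = 9, matching y values: 3, 20 (2 points).
  x = 14: rhs = 5, matching y values: none (0 points).
  x = 15: rhs = 16, matching y values: 4, 19 (2 points).
  x = 16: rhs = 2, matching y values: 5, 18 (2 points).
  x = 17: rhs = 15, matching y values: none (0 points).
  x = 18: rhs = 15, matching y values: none (0 points).
  x = 19: rhs = 8, matching y values: 10, 13 (2 points).
  x = 20: rhs = 0, matching y values: 0 (1 points).
  x = 21: rhs = 20, matching y values: none (0 points).
  x = 22: rhs = 5, matching y values: none (0 points).
Total affine count: 17.
Full point count |E(F_23)| = 17 + 1 = 18.
Hasse bound: |18 − (23+1)| = |-6| = 6 ≤ 2√23 ≈ 9.5917 ✓.


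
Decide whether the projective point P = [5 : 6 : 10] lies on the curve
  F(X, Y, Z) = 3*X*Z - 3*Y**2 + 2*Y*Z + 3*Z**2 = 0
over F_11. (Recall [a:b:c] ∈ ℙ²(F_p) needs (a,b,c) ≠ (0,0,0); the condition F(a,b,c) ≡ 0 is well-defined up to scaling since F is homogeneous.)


F(5,6,10) ≡ 0 (mod 11); P is on the curve.

Evaluate F(5, 6, 10) term-by-term (mod 11).
  3*X*Z ↦ 3·5·1·10 = 150
  -3*Y**2 ↦ -3·1·36·1 = -108
  2*Y*Z ↦ 2·1·6·10 = 120
  3*Z**2 ↦ 3·1·1·100 = 300
Sum: F(5, 6, 10) = (150) + (-108) + (120) + (300) = 462.
Reducing mod 11: 462 ≡ 0 (mod 11).
Since F(a, b, c) ≡ 0 (mod 11), P lies on the curve.


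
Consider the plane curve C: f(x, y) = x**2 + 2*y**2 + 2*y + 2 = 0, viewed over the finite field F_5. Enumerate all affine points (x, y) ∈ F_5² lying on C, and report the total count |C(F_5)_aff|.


Affine F_5-points: {(1, 2), (2, 1), (2, 3), (3, 1), (3, 3), (4, 2)}; count = 6.

For each of the 25 pairs (x, y) ∈ F_5², evaluate f(x, y) mod 5. Record the zeros.
  x = 0: [0↦2, 1↦1, 2↦4, 3↦1, 4↦2]  zeros at y ∈ ∅
  x = 1: [0↦3, 1↦2, 2↦0, 3↦2, 4↦3]  zeros at y ∈ {2}
  x = 2: [0↦1, 1↦0, 2↦3, 3↦0, 4↦1]  zeros at y ∈ {1, 3}
  x = 3: [0↦1, 1↦0, 2↦3, 3↦0, 4↦1]  zeros at y ∈ {1, 3}
  x = 4: [0↦3, 1↦2, 2↦0, 3↦2, 4↦3]  zeros at y ∈ {2}
Collecting zeros: affine points = {(1, 2), (2, 1), (2, 3), (3, 1), (3, 3), (4, 2)}.
Total count |C(F_5)_aff| = 6.


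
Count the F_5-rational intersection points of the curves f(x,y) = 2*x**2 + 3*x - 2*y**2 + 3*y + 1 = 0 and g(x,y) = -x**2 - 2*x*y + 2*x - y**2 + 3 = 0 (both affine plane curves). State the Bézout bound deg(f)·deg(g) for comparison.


Common zeros: {(4, 0)}; count = 1; Bézout bound = 4.

deg(f) = 2, deg(g) = 2, so Bézout bound = 4.
Scan x ∈ F_5. For each x, list the y ∈ F_5 with f(x, y) ≡ 0 and those with g(x, y) ≡ 0 (mod 5); the common zeros in that column are the intersection.
  x = 0: f ≡ 0 at y ∈ ∅; g ≡ 0 at y ∈ ∅; common: ∅.
  x = 1: f ≡ 0 at y ∈ ∅; g ≡ 0 at y ∈ {4}; common: ∅.
  x = 2: f ≡ 0 at y ∈ {0, 4}; g ≡ 0 at y ∈ ∅; common: ∅.
  x = 3: f ≡ 0 at y ∈ ∅; g ≡ 0 at y ∈ {0, 4}; common: ∅.
  x = 4: f ≡ 0 at y ∈ {0, 4}; g ≡ 0 at y ∈ {0, 2}; common: {0}.
Collecting: common zeros = {(4, 0)}, so the count is 1.
Comparison with the Bézout bound: 1 ≤ 4 = deg(f)·deg(g), as expected for curves with no common component (the affine F_5-count falls short of the bound because intersections may lie at infinity, over extension fields, or carry multiplicity).


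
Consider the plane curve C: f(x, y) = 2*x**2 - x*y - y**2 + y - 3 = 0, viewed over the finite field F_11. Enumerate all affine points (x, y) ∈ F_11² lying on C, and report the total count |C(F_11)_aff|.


Affine F_11-points: {(0, 6), (3, 3), (3, 6), (4, 3), (4, 5), (6, 2), (6, 4), (7, 1), (7, 4), (10, 1)}; count = 10.

For each of the 121 pairs (x, y) ∈ F_11², evaluate f(x, y) mod 11. Record the zeros.
  x = 0: [0↦8, 1↦8, 2↦6, 3↦2, 4↦7, 5↦10, 6↦0, 7↦10, 8↦7, 9↦2, 10↦6]  zeros at y ∈ {6}
  x = 1: [0↦10, 1↦9, 2↦6, 3↦1, 4↦5, 5↦7, 6↦7, 7↦5, 8↦1, 9↦6, 10↦9]  zeros at y ∈ ∅
  x = 2: [0↦5, 1↦3, 2↦10, 3↦4, 4↦7, 5↦8, 6↦7, 7↦4, 8↦10, 9↦3, 10↦5]  zeros at y ∈ ∅
  x = 3: [0↦4, 1↦1, 2↦7, 3↦0, 4↦2, 5↦2, 6↦0, 7↦7, 8↦1, 9↦4, 10↦5]  zeros at y ∈ {3, 6}
  x = 4: [0↦7, 1↦3, 2↦8, 3↦0, 4↦1, 5↦0, 6↦8, 7↦3, 8↦7, 9↦9, 10↦9]  zeros at y ∈ {3, 5}
  x = 5: [0↦3, 1↦9, 2↦2, 3↦4, 4↦4, 5↦2, 6↦9, 7↦3, 8↦6, 9↦7, 10↦6]  zeros at y ∈ ∅
  x = 6: [0↦3, 1↦8, 2↦0, 3↦1, 4↦0, 5↦8, 6↦3, 7↦7, 8↦9, 9↦9, 10↦7]  zeros at y ∈ {2, 4}
  x = 7: [0↦7, 1↦0, 2↦2, 3↦2, 4↦0, 5↦7, 6↦1, 7↦4, 8↦5, 9↦4, 10↦1]  zeros at y ∈ {1, 4}
  x = 8: [0↦4, 1↦7, 2↦8, 3↦7, 4↦4, 5↦10, 6↦3, 7↦5, 8↦5, 9↦3, 10↦10]  zeros at y ∈ ∅
  x = 9: [0↦5, 1↦7, 2↦7, 3↦5, 4↦1, 5↦6, 6↦9, 7↦10, 8↦9, 9↦6, 10↦1]  zeros at y ∈ ∅
  x = 10: [0↦10, 1↦0, 2↦10, 3↦7, 4↦2, 5↦6, 6↦8, 7↦8, 8↦6, 9↦2, 10↦7]  zeros at y ∈ {1}
Collecting zeros: affine points = {(0, 6), (3, 3), (3, 6), (4, 3), (4, 5), (6, 2), (6, 4), (7, 1), (7, 4), (10, 1)}.
Total count |C(F_11)_aff| = 10.


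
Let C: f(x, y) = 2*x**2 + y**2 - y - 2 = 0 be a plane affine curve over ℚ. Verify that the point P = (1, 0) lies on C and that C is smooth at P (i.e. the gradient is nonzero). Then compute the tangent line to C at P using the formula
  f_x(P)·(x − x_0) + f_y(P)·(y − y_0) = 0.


Tangent line at P: 4*x - y - 4 = 0.

Step 1: f(1, 0) = 0, so P lies on C.
Step 2: partial derivatives
  f_x(x, y) = 4*x, f_y(x, y) = 2*y - 1.
  f_x(P) = 4, f_y(P) = -1 (gradient nonzero, so P is smooth).
Step 3: tangent line at P: 4·(x − 1) + -1·(y − 0) = 0.
Expanding: 4*x - y - 4 = 0.


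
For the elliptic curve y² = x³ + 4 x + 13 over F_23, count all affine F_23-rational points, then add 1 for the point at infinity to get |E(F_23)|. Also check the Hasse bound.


Affine points = {(0, 6), (0, 17), (1, 8), (1, 15), (2, 11), (2, 12), (3, 11), (3, 12), (4, 1), (4, 22), (6, 0), (7, 4), (7, 19), (10, 8), (10, 15), (11, 10), (11, 13), (12, 8), (12, 15), (13, 10), (13, 13), (17, 7), (17, 16), (18, 11), (18, 12), (19, 5), (19, 18), (22, 10), (22, 13)}; affine count = 29; |E(F_23)| = 30.

Discriminant check: Δ ∝ 4a³ + 27b² = 4·4³ + 27·13² = 4·64 + 27·169 ≡ 12 (mod 23). Nonzero ⇒ E is nonsingular.
For each x ∈ F_23, compute rhs = x³ + 4·x + 13 mod 23, then count y ∈ F_23 with y² ≡ rhs.
  x = 0: rhs = 13, matching y values: 6, 17 (2 points).
  x = 1: rhs = 18, matching y values: 8, 15 (2 points).
  x = 2: rhs = 6, matching y values: 11, 12 (2 points).
  x = 3: rhs = 6, matching y values: 11, 12 (2 points).
  x = 4: rhs = 1, matching y values: 1, 22 (2 points).
  x = 5: rhs = 20, matching y values: none (0 points).
  x = 6: rhs = 0, matching y values: 0 (1 points).
  x = 7: rhs = 16, matching y values: 4, 19 (2 points).
  x = 8: rhs = 5, matching y values: none (0 points).
  x = 9: rhs = 19, matching y values: none (0 points).
  x = 10: rhs = 18, matching y values: 8, 15 (2 points).
  x = 11: rhs = 8, matching y values: 10, 13 (2 points).
  x = 12: rhs = 18, matching y values: 8, 15 (2 points).
  x = 13: rhs = 8, matching y values: 10, 13 (2 points).
  x = 14: rhs = 7, matching y values: none (0 points).
  x = 15: rhs = 21, matching y values: none (0 points).
  x = 16: rhs = 10, matching y values: none (0 points).
  x = 17: rhs = 3, matching y values: 7, 16 (2 points).
  x = 18: rhs = 6, matching y values: 11, 12 (2 points).
  x = 19: rhs = 2, matching y values: 5, 18 (2 points).
  x = 20: rhs = 20, matching y values: none (0 points).
  x = 21: rhs = 20, matching y values: none (0 points).
  x = 22: rhs = 8, matching y values: 10, 13 (2 points).
Total affine count: 29.
Full point count |E(F_23)| = 29 + 1 = 30.
Hasse bound: |30 − (23+1)| = |6| = 6 ≤ 2√23 ≈ 9.5917 ✓.


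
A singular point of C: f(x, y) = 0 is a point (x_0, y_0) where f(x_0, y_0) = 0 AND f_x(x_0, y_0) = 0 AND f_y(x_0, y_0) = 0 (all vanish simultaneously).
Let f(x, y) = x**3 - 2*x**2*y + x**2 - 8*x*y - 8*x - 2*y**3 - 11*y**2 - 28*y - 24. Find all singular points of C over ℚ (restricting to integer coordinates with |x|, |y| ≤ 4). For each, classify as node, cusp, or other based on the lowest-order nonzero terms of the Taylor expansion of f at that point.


Singular points: {(-2, -2)}; classification: node.

Compute partial derivatives:
  f_x = 3*x**2 - 4*x*y + 2*x - 8*y - 8.
  f_y = -2*x**2 - 8*x - 6*y**2 - 22*y - 28.
Scan x_0 ∈ {−4, ..., 4}. For each x_0, f_y(x_0, y) is a polynomial in y; find its integer roots y ∈ {−4, ..., 4}, then test f_x and f at those candidates.
  x = -4: f_y(-4, y) = -6*y**2 - 22*y - 28; no integer root y with |y| ≤ 4.
  x = -3: f_y(-3, y) = -6*y**2 - 22*y - 22; no integer root y with |y| ≤ 4.
  x = -2: f_y(-2, y) = -6*y**2 - 22*y - 20; vanishes at y ∈ {-2}. (-2, -2): f_x = 0, f = 0 — SINGULAR.
  x = -1: f_y(-1, y) = -6*y**2 - 22*y - 22; no integer root y with |y| ≤ 4.
  x = 0: f_y(0, y) = -6*y**2 - 22*y - 28; no integer root y with |y| ≤ 4.
  x = 1: f_y(1, y) = -6*y**2 - 22*y - 38; no integer root y with |y| ≤ 4.
  x = 2: f_y(2, y) = -6*y**2 - 22*y - 52; no integer root y with |y| ≤ 4.
  x = 3: f_y(3, y) = -6*y**2 - 22*y - 70; no integer root y with |y| ≤ 4.
  x = 4: f_y(4, y) = -6*y**2 - 22*y - 92; no integer root y with |y| ≤ 4.
Only singular point on the grid: (-2, -2).
Classify: substitute x = -2 + u, y = -2 + v and expand: f = u**3 - 2*u**2*v - u**2 - 2*v**3 + v**2.
No constant or linear terms (consistent with a singular point). Quadratic part: -u**2 + v**2. Cubic part: u**3 - 2*u**2*v - 2*v**3.
The quadratic part v**2 - u**2 = (v − u)(v + u) splits into two distinct linear factors, so there are two distinct tangent lines y − -2 = ±(x − -2) — this is a node (ordinary double point).
Classification: node.


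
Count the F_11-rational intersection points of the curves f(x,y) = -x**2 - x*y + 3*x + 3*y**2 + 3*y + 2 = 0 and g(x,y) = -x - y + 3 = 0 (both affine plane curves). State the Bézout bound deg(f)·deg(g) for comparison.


Common zeros: ∅; count = 0; Bézout bound = 2.

deg(f) = 2, deg(g) = 1, so Bézout bound = 2.
Scan x ∈ F_11. For each x, list the y ∈ F_11 with f(x, y) ≡ 0 and those with g(x, y) ≡ 0 (mod 11); the common zeros in that column are the intersection.
  x = 0: f ≡ 0 at y ∈ ∅; g ≡ 0 at y ∈ {3}; common: ∅.
  x = 1: f ≡ 0 at y ∈ {7}; g ≡ 0 at y ∈ {2}; common: ∅.
  x = 2: f ≡ 0 at y ∈ ∅; g ≡ 0 at y ∈ {1}; common: ∅.
  x = 3: f ≡ 0 at y ∈ {5, 6}; g ≡ 0 at y ∈ {0}; common: ∅.
  x = 4: f ≡ 0 at y ∈ {1, 3}; g ≡ 0 at y ∈ {10}; common: ∅.
  x = 5: f ≡ 0 at y ∈ {2, 6}; g ≡ 0 at y ∈ {9}; common: ∅.
  x = 6: f ≡ 0 at y ∈ {5, 7}; g ≡ 0 at y ∈ {8}; common: ∅.
  x = 7: f ≡ 0 at y ∈ {2, 3}; g ≡ 0 at y ∈ {7}; common: ∅.
  x = 8: f ≡ 0 at y ∈ ∅; g ≡ 0 at y ∈ {6}; common: ∅.
  x = 9: f ≡ 0 at y ∈ {1}; g ≡ 0 at y ∈ {5}; common: ∅.
  x = 10: f ≡ 0 at y ∈ ∅; g ≡ 0 at y ∈ {4}; common: ∅.
Collecting: common zeros = ∅, so the count is 0.
Comparison with the Bézout bound: 0 ≤ 2 = deg(f)·deg(g), as expected for curves with no common component (the affine F_11-count falls short of the bound because intersections may lie at infinity, over extension fields, or carry multiplicity).


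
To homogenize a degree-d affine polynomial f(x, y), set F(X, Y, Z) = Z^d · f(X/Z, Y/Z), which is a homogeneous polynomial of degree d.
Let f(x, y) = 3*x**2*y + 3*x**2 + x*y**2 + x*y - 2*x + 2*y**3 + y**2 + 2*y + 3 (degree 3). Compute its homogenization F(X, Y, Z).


F(X, Y, Z) = 3*X**2*Y + 3*X**2*Z + X*Y**2 + X*Y*Z - 2*X*Z**2 + 2*Y**3 + Y**2*Z + 2*Y*Z**2 + 3*Z**3

deg(f) = 3.
Substitute x = X/Z, y = Y/Z into f, then multiply by Z^3.
  monomial 3·x^2·y^1 ↦ 3·X^2·Y^1·Z^0.
  monomial 3·x^2·y^0 ↦ 3·X^2·Y^0·Z^1.
  monomial 1·x^1·y^2 ↦ 1·X^1·Y^2·Z^0.
  monomial 1·x^1·y^1 ↦ 1·X^1·Y^1·Z^1.
  monomial -2·x^1·y^0 ↦ -2·X^1·Y^0·Z^2.
  monomial 2·x^0·y^3 ↦ 2·X^0·Y^3·Z^0.
  monomial 1·x^0·y^2 ↦ 1·X^0·Y^2·Z^1.
  monomial 2·x^0·y^1 ↦ 2·X^0·Y^1·Z^2.
  monomial 3·x^0·y^0 ↦ 3·X^0·Y^0·Z^3.
Collecting: F(X, Y, Z) = 3*X**2*Y + 3*X**2*Z + X*Y**2 + X*Y*Z - 2*X*Z**2 + 2*Y**3 + Y**2*Z + 2*Y*Z**2 + 3*Z**3.


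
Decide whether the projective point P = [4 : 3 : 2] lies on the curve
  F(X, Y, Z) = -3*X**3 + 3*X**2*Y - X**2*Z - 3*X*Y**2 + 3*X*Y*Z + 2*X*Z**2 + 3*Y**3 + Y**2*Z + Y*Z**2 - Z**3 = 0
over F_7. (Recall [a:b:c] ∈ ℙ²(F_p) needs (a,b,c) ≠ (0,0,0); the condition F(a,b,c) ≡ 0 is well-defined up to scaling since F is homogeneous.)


F(4,3,2) ≡ 5 (mod 7); P is NOT on the curve.

Evaluate F(4, 3, 2) term-by-term (mod 7).
  -3*X**3 ↦ -3·64·1·1 = -192
  3*X**2*Y ↦ 3·16·3·1 = 144
  -X**2*Z ↦ -1·16·1·2 = -32
  -3*X*Y**2 ↦ -3·4·9·1 = -108
  3*X*Y*Z ↦ 3·4·3·2 = 72
  2*X*Z**2 ↦ 2·4·1·4 = 32
  3*Y**3 ↦ 3·1·27·1 = 81
  Y**2*Z ↦ 1·1·9·2 = 18
  Y*Z**2 ↦ 1·1·3·4 = 12
  -Z**3 ↦ -1·1·1·8 = -8
Sum: F(4, 3, 2) = (-192) + (144) + (-32) + (-108) + (72) + (32) + (81) + (18) + (12) + (-8) = 19.
Reducing mod 7: 19 ≡ 5 (mod 7).
Since F(a, b, c) ≡ 5 ≠ 0 (mod 7), P does NOT lie on the curve.
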